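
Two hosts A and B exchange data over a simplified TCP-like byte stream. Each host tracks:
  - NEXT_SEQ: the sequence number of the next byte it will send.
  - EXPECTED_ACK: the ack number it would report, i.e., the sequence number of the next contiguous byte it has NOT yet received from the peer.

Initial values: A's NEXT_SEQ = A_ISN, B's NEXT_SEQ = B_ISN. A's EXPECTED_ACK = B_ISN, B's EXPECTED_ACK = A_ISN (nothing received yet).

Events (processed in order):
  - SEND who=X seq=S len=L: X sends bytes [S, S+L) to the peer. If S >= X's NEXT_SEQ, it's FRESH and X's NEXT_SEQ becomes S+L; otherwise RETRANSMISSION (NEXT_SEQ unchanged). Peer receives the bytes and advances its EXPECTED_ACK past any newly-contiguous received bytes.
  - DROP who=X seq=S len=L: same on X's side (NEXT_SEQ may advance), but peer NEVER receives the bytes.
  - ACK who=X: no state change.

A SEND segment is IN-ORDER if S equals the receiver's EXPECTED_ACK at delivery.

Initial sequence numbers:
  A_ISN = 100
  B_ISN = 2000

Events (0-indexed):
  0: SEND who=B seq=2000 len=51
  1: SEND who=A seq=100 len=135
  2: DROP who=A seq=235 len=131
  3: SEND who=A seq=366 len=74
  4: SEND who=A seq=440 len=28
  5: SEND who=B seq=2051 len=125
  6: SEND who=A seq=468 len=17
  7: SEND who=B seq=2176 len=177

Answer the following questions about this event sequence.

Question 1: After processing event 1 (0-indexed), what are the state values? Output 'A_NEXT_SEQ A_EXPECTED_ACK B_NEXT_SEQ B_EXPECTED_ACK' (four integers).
After event 0: A_seq=100 A_ack=2051 B_seq=2051 B_ack=100
After event 1: A_seq=235 A_ack=2051 B_seq=2051 B_ack=235

235 2051 2051 235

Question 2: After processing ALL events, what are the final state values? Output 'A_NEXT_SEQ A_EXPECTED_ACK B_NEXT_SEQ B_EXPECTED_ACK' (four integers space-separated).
Answer: 485 2353 2353 235

Derivation:
After event 0: A_seq=100 A_ack=2051 B_seq=2051 B_ack=100
After event 1: A_seq=235 A_ack=2051 B_seq=2051 B_ack=235
After event 2: A_seq=366 A_ack=2051 B_seq=2051 B_ack=235
After event 3: A_seq=440 A_ack=2051 B_seq=2051 B_ack=235
After event 4: A_seq=468 A_ack=2051 B_seq=2051 B_ack=235
After event 5: A_seq=468 A_ack=2176 B_seq=2176 B_ack=235
After event 6: A_seq=485 A_ack=2176 B_seq=2176 B_ack=235
After event 7: A_seq=485 A_ack=2353 B_seq=2353 B_ack=235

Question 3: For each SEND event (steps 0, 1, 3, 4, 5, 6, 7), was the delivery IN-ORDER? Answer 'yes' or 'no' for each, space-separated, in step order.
Step 0: SEND seq=2000 -> in-order
Step 1: SEND seq=100 -> in-order
Step 3: SEND seq=366 -> out-of-order
Step 4: SEND seq=440 -> out-of-order
Step 5: SEND seq=2051 -> in-order
Step 6: SEND seq=468 -> out-of-order
Step 7: SEND seq=2176 -> in-order

Answer: yes yes no no yes no yes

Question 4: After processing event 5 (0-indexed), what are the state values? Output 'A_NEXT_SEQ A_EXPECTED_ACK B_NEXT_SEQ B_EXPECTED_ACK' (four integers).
After event 0: A_seq=100 A_ack=2051 B_seq=2051 B_ack=100
After event 1: A_seq=235 A_ack=2051 B_seq=2051 B_ack=235
After event 2: A_seq=366 A_ack=2051 B_seq=2051 B_ack=235
After event 3: A_seq=440 A_ack=2051 B_seq=2051 B_ack=235
After event 4: A_seq=468 A_ack=2051 B_seq=2051 B_ack=235
After event 5: A_seq=468 A_ack=2176 B_seq=2176 B_ack=235

468 2176 2176 235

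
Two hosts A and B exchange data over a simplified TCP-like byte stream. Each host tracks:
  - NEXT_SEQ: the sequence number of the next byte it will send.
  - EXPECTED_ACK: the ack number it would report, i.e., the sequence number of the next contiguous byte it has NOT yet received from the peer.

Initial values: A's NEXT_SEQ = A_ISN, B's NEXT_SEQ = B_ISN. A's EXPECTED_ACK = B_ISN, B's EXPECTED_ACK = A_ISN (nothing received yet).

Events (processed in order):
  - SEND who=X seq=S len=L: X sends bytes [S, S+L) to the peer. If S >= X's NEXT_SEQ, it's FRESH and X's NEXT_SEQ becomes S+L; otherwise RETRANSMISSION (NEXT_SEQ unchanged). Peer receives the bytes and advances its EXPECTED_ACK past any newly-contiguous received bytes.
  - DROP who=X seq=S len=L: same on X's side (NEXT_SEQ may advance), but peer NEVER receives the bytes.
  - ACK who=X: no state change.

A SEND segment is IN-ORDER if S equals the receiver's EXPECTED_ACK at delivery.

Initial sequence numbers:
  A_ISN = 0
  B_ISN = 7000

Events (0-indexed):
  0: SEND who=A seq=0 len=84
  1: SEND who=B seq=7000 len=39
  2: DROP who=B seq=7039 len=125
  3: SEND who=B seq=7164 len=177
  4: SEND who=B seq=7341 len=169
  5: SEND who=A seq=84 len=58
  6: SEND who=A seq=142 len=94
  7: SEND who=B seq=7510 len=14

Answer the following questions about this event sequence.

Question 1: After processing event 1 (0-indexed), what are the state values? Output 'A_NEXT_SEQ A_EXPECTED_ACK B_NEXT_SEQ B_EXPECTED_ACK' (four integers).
After event 0: A_seq=84 A_ack=7000 B_seq=7000 B_ack=84
After event 1: A_seq=84 A_ack=7039 B_seq=7039 B_ack=84

84 7039 7039 84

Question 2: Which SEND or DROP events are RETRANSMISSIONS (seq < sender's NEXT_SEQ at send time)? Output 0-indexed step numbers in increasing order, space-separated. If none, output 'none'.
Step 0: SEND seq=0 -> fresh
Step 1: SEND seq=7000 -> fresh
Step 2: DROP seq=7039 -> fresh
Step 3: SEND seq=7164 -> fresh
Step 4: SEND seq=7341 -> fresh
Step 5: SEND seq=84 -> fresh
Step 6: SEND seq=142 -> fresh
Step 7: SEND seq=7510 -> fresh

Answer: none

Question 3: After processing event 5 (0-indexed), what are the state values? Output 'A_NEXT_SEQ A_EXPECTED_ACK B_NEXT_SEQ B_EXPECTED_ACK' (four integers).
After event 0: A_seq=84 A_ack=7000 B_seq=7000 B_ack=84
After event 1: A_seq=84 A_ack=7039 B_seq=7039 B_ack=84
After event 2: A_seq=84 A_ack=7039 B_seq=7164 B_ack=84
After event 3: A_seq=84 A_ack=7039 B_seq=7341 B_ack=84
After event 4: A_seq=84 A_ack=7039 B_seq=7510 B_ack=84
After event 5: A_seq=142 A_ack=7039 B_seq=7510 B_ack=142

142 7039 7510 142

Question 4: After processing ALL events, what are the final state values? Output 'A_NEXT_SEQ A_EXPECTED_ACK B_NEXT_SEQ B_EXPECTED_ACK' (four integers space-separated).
Answer: 236 7039 7524 236

Derivation:
After event 0: A_seq=84 A_ack=7000 B_seq=7000 B_ack=84
After event 1: A_seq=84 A_ack=7039 B_seq=7039 B_ack=84
After event 2: A_seq=84 A_ack=7039 B_seq=7164 B_ack=84
After event 3: A_seq=84 A_ack=7039 B_seq=7341 B_ack=84
After event 4: A_seq=84 A_ack=7039 B_seq=7510 B_ack=84
After event 5: A_seq=142 A_ack=7039 B_seq=7510 B_ack=142
After event 6: A_seq=236 A_ack=7039 B_seq=7510 B_ack=236
After event 7: A_seq=236 A_ack=7039 B_seq=7524 B_ack=236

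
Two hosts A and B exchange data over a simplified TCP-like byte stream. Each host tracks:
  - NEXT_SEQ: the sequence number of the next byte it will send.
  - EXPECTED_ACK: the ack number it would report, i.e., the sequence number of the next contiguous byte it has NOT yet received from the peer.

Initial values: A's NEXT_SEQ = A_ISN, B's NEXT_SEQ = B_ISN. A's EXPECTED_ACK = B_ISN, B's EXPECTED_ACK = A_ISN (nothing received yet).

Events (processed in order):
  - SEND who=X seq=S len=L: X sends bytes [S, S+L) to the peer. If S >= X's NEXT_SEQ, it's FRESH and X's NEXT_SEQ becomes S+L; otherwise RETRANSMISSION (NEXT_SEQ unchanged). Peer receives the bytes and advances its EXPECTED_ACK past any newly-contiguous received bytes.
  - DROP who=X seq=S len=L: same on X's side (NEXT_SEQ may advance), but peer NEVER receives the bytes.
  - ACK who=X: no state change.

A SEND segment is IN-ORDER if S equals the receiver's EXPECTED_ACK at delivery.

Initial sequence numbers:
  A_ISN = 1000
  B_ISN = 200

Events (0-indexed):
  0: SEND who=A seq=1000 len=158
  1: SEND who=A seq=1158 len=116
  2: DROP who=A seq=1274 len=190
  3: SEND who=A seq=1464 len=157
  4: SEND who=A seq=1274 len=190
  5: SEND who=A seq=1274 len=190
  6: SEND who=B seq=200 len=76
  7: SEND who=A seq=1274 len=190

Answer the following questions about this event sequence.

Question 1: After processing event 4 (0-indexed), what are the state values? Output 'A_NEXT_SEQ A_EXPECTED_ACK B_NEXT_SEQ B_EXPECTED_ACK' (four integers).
After event 0: A_seq=1158 A_ack=200 B_seq=200 B_ack=1158
After event 1: A_seq=1274 A_ack=200 B_seq=200 B_ack=1274
After event 2: A_seq=1464 A_ack=200 B_seq=200 B_ack=1274
After event 3: A_seq=1621 A_ack=200 B_seq=200 B_ack=1274
After event 4: A_seq=1621 A_ack=200 B_seq=200 B_ack=1621

1621 200 200 1621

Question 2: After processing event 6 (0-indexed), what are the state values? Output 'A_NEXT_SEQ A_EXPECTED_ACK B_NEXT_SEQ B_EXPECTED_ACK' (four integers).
After event 0: A_seq=1158 A_ack=200 B_seq=200 B_ack=1158
After event 1: A_seq=1274 A_ack=200 B_seq=200 B_ack=1274
After event 2: A_seq=1464 A_ack=200 B_seq=200 B_ack=1274
After event 3: A_seq=1621 A_ack=200 B_seq=200 B_ack=1274
After event 4: A_seq=1621 A_ack=200 B_seq=200 B_ack=1621
After event 5: A_seq=1621 A_ack=200 B_seq=200 B_ack=1621
After event 6: A_seq=1621 A_ack=276 B_seq=276 B_ack=1621

1621 276 276 1621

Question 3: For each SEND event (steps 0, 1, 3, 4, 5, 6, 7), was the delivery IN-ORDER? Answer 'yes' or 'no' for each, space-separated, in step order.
Answer: yes yes no yes no yes no

Derivation:
Step 0: SEND seq=1000 -> in-order
Step 1: SEND seq=1158 -> in-order
Step 3: SEND seq=1464 -> out-of-order
Step 4: SEND seq=1274 -> in-order
Step 5: SEND seq=1274 -> out-of-order
Step 6: SEND seq=200 -> in-order
Step 7: SEND seq=1274 -> out-of-order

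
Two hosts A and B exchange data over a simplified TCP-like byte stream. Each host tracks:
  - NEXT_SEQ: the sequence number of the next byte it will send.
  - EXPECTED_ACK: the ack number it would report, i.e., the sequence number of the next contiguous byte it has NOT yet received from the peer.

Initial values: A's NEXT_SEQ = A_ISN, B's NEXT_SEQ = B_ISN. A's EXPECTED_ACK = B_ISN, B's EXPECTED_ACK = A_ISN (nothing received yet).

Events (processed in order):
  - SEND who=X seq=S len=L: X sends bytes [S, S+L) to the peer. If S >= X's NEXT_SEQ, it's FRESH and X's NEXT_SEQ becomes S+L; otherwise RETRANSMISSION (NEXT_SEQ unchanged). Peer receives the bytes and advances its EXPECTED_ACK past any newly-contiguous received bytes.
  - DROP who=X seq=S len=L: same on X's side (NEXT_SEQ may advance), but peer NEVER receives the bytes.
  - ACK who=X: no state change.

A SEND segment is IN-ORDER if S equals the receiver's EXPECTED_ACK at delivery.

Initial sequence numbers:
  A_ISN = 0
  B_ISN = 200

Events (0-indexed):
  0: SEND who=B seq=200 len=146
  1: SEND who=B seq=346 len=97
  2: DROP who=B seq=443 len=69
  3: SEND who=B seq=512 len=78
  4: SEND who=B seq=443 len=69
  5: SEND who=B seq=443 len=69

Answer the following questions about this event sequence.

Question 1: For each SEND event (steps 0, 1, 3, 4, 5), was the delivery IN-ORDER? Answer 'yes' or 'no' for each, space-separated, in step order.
Answer: yes yes no yes no

Derivation:
Step 0: SEND seq=200 -> in-order
Step 1: SEND seq=346 -> in-order
Step 3: SEND seq=512 -> out-of-order
Step 4: SEND seq=443 -> in-order
Step 5: SEND seq=443 -> out-of-order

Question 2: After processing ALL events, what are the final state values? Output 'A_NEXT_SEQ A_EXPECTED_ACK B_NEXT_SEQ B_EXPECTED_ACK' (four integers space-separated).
After event 0: A_seq=0 A_ack=346 B_seq=346 B_ack=0
After event 1: A_seq=0 A_ack=443 B_seq=443 B_ack=0
After event 2: A_seq=0 A_ack=443 B_seq=512 B_ack=0
After event 3: A_seq=0 A_ack=443 B_seq=590 B_ack=0
After event 4: A_seq=0 A_ack=590 B_seq=590 B_ack=0
After event 5: A_seq=0 A_ack=590 B_seq=590 B_ack=0

Answer: 0 590 590 0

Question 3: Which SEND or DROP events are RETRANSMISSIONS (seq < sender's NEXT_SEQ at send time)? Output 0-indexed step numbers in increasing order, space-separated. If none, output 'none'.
Answer: 4 5

Derivation:
Step 0: SEND seq=200 -> fresh
Step 1: SEND seq=346 -> fresh
Step 2: DROP seq=443 -> fresh
Step 3: SEND seq=512 -> fresh
Step 4: SEND seq=443 -> retransmit
Step 5: SEND seq=443 -> retransmit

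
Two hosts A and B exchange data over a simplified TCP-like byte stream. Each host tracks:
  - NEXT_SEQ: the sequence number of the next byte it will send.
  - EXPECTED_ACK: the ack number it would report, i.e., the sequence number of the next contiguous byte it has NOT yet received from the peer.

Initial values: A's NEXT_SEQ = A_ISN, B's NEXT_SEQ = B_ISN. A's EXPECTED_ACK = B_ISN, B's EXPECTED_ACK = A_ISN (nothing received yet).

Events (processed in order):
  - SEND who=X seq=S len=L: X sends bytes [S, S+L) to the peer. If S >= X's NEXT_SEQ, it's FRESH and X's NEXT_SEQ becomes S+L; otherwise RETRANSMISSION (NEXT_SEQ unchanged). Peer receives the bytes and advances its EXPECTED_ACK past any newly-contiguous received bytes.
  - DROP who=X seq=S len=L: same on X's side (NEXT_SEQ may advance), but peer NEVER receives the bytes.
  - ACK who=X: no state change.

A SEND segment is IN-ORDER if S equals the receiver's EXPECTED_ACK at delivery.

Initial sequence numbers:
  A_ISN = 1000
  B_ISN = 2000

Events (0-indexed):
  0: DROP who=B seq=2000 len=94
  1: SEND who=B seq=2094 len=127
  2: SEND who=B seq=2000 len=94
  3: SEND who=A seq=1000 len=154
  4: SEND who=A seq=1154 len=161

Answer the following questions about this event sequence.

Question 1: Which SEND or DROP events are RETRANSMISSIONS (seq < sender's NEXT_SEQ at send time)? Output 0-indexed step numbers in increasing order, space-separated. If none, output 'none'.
Step 0: DROP seq=2000 -> fresh
Step 1: SEND seq=2094 -> fresh
Step 2: SEND seq=2000 -> retransmit
Step 3: SEND seq=1000 -> fresh
Step 4: SEND seq=1154 -> fresh

Answer: 2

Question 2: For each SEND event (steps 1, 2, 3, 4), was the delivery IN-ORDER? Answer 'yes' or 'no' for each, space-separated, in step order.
Answer: no yes yes yes

Derivation:
Step 1: SEND seq=2094 -> out-of-order
Step 2: SEND seq=2000 -> in-order
Step 3: SEND seq=1000 -> in-order
Step 4: SEND seq=1154 -> in-order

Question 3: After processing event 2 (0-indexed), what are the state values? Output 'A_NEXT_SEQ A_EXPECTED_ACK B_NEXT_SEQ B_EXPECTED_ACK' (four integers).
After event 0: A_seq=1000 A_ack=2000 B_seq=2094 B_ack=1000
After event 1: A_seq=1000 A_ack=2000 B_seq=2221 B_ack=1000
After event 2: A_seq=1000 A_ack=2221 B_seq=2221 B_ack=1000

1000 2221 2221 1000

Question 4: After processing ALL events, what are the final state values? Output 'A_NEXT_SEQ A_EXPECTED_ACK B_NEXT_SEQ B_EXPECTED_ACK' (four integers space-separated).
Answer: 1315 2221 2221 1315

Derivation:
After event 0: A_seq=1000 A_ack=2000 B_seq=2094 B_ack=1000
After event 1: A_seq=1000 A_ack=2000 B_seq=2221 B_ack=1000
After event 2: A_seq=1000 A_ack=2221 B_seq=2221 B_ack=1000
After event 3: A_seq=1154 A_ack=2221 B_seq=2221 B_ack=1154
After event 4: A_seq=1315 A_ack=2221 B_seq=2221 B_ack=1315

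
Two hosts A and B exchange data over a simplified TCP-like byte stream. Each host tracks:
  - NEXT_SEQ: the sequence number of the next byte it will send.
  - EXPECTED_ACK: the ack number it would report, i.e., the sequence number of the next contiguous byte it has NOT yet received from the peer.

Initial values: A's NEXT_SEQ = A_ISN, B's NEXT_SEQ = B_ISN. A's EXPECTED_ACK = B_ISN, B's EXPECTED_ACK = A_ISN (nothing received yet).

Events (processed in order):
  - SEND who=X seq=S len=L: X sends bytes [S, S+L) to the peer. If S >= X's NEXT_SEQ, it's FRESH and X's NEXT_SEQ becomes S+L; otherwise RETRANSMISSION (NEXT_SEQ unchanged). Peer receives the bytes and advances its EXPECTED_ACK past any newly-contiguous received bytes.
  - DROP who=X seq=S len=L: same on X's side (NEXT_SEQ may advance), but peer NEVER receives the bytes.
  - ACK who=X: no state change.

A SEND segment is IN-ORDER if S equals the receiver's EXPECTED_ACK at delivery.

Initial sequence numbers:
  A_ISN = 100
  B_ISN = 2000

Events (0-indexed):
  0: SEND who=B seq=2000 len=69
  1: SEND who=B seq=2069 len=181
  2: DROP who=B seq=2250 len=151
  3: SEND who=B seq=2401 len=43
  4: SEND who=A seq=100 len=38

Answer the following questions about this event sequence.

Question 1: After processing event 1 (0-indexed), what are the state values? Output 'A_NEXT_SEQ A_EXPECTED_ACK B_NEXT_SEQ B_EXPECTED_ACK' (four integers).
After event 0: A_seq=100 A_ack=2069 B_seq=2069 B_ack=100
After event 1: A_seq=100 A_ack=2250 B_seq=2250 B_ack=100

100 2250 2250 100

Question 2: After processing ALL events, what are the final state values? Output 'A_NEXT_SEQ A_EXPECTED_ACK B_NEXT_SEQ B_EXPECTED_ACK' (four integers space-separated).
After event 0: A_seq=100 A_ack=2069 B_seq=2069 B_ack=100
After event 1: A_seq=100 A_ack=2250 B_seq=2250 B_ack=100
After event 2: A_seq=100 A_ack=2250 B_seq=2401 B_ack=100
After event 3: A_seq=100 A_ack=2250 B_seq=2444 B_ack=100
After event 4: A_seq=138 A_ack=2250 B_seq=2444 B_ack=138

Answer: 138 2250 2444 138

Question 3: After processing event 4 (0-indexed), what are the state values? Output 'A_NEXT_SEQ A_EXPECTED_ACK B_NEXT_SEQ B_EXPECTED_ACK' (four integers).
After event 0: A_seq=100 A_ack=2069 B_seq=2069 B_ack=100
After event 1: A_seq=100 A_ack=2250 B_seq=2250 B_ack=100
After event 2: A_seq=100 A_ack=2250 B_seq=2401 B_ack=100
After event 3: A_seq=100 A_ack=2250 B_seq=2444 B_ack=100
After event 4: A_seq=138 A_ack=2250 B_seq=2444 B_ack=138

138 2250 2444 138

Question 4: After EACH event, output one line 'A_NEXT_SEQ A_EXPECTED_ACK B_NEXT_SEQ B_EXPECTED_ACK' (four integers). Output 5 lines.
100 2069 2069 100
100 2250 2250 100
100 2250 2401 100
100 2250 2444 100
138 2250 2444 138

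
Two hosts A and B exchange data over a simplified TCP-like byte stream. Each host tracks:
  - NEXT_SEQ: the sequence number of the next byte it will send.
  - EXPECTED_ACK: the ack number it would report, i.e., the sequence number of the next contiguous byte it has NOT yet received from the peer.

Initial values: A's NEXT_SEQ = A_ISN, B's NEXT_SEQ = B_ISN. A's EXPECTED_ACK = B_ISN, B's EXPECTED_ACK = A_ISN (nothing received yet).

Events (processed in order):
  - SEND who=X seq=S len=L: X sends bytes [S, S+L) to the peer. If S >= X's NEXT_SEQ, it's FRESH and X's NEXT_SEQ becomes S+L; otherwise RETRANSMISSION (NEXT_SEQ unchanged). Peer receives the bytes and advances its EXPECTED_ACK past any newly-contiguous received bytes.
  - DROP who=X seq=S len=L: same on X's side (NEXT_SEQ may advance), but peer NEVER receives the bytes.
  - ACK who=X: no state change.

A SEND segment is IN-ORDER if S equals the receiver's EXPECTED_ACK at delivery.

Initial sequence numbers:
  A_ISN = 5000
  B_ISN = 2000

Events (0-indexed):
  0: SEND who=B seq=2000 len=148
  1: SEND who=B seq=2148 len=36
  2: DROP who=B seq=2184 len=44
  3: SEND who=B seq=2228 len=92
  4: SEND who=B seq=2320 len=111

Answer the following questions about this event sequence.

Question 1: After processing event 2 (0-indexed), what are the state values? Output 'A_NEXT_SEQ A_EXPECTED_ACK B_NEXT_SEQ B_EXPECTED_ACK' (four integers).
After event 0: A_seq=5000 A_ack=2148 B_seq=2148 B_ack=5000
After event 1: A_seq=5000 A_ack=2184 B_seq=2184 B_ack=5000
After event 2: A_seq=5000 A_ack=2184 B_seq=2228 B_ack=5000

5000 2184 2228 5000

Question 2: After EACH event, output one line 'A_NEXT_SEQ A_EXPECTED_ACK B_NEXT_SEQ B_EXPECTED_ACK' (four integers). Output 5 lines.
5000 2148 2148 5000
5000 2184 2184 5000
5000 2184 2228 5000
5000 2184 2320 5000
5000 2184 2431 5000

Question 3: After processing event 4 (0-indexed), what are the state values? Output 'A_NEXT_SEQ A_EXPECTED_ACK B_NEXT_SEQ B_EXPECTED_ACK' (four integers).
After event 0: A_seq=5000 A_ack=2148 B_seq=2148 B_ack=5000
After event 1: A_seq=5000 A_ack=2184 B_seq=2184 B_ack=5000
After event 2: A_seq=5000 A_ack=2184 B_seq=2228 B_ack=5000
After event 3: A_seq=5000 A_ack=2184 B_seq=2320 B_ack=5000
After event 4: A_seq=5000 A_ack=2184 B_seq=2431 B_ack=5000

5000 2184 2431 5000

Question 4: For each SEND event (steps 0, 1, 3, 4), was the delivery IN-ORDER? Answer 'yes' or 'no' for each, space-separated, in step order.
Step 0: SEND seq=2000 -> in-order
Step 1: SEND seq=2148 -> in-order
Step 3: SEND seq=2228 -> out-of-order
Step 4: SEND seq=2320 -> out-of-order

Answer: yes yes no no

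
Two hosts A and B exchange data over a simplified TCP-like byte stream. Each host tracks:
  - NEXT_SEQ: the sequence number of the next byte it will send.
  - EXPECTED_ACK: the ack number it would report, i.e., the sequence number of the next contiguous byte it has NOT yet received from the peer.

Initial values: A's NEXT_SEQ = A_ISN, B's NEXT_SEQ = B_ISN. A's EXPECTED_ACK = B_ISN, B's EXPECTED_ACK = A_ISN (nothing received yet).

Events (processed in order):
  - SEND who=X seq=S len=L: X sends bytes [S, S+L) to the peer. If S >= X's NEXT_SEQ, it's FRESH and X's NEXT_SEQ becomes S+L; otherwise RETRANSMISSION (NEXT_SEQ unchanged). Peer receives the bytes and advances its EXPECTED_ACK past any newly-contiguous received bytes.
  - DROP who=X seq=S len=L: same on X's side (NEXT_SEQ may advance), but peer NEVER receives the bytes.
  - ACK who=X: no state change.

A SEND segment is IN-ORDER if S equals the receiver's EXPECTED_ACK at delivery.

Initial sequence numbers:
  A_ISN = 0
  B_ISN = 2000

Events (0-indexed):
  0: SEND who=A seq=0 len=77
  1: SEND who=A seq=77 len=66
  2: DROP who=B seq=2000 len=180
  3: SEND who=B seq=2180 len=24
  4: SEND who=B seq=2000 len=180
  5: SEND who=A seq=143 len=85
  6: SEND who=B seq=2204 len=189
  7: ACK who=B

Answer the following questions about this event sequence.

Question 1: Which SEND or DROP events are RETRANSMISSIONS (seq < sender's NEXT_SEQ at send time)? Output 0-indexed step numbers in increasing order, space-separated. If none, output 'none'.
Answer: 4

Derivation:
Step 0: SEND seq=0 -> fresh
Step 1: SEND seq=77 -> fresh
Step 2: DROP seq=2000 -> fresh
Step 3: SEND seq=2180 -> fresh
Step 4: SEND seq=2000 -> retransmit
Step 5: SEND seq=143 -> fresh
Step 6: SEND seq=2204 -> fresh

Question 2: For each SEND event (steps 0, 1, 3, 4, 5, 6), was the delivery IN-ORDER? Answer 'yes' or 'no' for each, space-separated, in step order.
Answer: yes yes no yes yes yes

Derivation:
Step 0: SEND seq=0 -> in-order
Step 1: SEND seq=77 -> in-order
Step 3: SEND seq=2180 -> out-of-order
Step 4: SEND seq=2000 -> in-order
Step 5: SEND seq=143 -> in-order
Step 6: SEND seq=2204 -> in-order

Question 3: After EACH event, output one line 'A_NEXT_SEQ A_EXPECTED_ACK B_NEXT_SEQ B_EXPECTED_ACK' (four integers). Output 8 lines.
77 2000 2000 77
143 2000 2000 143
143 2000 2180 143
143 2000 2204 143
143 2204 2204 143
228 2204 2204 228
228 2393 2393 228
228 2393 2393 228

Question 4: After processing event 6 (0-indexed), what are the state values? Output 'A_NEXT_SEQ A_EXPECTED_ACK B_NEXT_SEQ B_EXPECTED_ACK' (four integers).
After event 0: A_seq=77 A_ack=2000 B_seq=2000 B_ack=77
After event 1: A_seq=143 A_ack=2000 B_seq=2000 B_ack=143
After event 2: A_seq=143 A_ack=2000 B_seq=2180 B_ack=143
After event 3: A_seq=143 A_ack=2000 B_seq=2204 B_ack=143
After event 4: A_seq=143 A_ack=2204 B_seq=2204 B_ack=143
After event 5: A_seq=228 A_ack=2204 B_seq=2204 B_ack=228
After event 6: A_seq=228 A_ack=2393 B_seq=2393 B_ack=228

228 2393 2393 228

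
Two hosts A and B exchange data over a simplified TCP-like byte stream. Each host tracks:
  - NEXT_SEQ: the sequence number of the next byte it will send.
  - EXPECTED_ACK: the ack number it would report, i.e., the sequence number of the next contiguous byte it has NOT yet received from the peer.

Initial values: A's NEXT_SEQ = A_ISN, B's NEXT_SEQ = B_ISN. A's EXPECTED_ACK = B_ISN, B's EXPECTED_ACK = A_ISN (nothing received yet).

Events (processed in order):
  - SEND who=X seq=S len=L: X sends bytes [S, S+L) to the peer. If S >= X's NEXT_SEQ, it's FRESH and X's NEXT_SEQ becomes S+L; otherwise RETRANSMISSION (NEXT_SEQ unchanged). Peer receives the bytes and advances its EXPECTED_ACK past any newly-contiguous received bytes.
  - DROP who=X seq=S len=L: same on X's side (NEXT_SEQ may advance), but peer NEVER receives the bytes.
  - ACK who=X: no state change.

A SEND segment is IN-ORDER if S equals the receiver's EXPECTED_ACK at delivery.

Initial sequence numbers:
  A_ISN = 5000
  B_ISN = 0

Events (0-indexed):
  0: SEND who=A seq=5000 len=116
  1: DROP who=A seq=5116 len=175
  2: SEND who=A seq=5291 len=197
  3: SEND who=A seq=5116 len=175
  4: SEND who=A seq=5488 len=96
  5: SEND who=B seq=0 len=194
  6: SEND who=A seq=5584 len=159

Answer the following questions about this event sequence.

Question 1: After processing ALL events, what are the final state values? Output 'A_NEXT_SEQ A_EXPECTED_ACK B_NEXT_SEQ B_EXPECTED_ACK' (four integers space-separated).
After event 0: A_seq=5116 A_ack=0 B_seq=0 B_ack=5116
After event 1: A_seq=5291 A_ack=0 B_seq=0 B_ack=5116
After event 2: A_seq=5488 A_ack=0 B_seq=0 B_ack=5116
After event 3: A_seq=5488 A_ack=0 B_seq=0 B_ack=5488
After event 4: A_seq=5584 A_ack=0 B_seq=0 B_ack=5584
After event 5: A_seq=5584 A_ack=194 B_seq=194 B_ack=5584
After event 6: A_seq=5743 A_ack=194 B_seq=194 B_ack=5743

Answer: 5743 194 194 5743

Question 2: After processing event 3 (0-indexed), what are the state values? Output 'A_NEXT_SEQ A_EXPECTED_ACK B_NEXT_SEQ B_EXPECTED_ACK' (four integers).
After event 0: A_seq=5116 A_ack=0 B_seq=0 B_ack=5116
After event 1: A_seq=5291 A_ack=0 B_seq=0 B_ack=5116
After event 2: A_seq=5488 A_ack=0 B_seq=0 B_ack=5116
After event 3: A_seq=5488 A_ack=0 B_seq=0 B_ack=5488

5488 0 0 5488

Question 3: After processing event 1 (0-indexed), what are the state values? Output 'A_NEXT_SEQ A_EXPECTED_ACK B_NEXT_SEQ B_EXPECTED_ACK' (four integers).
After event 0: A_seq=5116 A_ack=0 B_seq=0 B_ack=5116
After event 1: A_seq=5291 A_ack=0 B_seq=0 B_ack=5116

5291 0 0 5116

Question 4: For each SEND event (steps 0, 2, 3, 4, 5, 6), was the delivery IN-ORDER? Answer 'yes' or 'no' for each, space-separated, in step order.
Step 0: SEND seq=5000 -> in-order
Step 2: SEND seq=5291 -> out-of-order
Step 3: SEND seq=5116 -> in-order
Step 4: SEND seq=5488 -> in-order
Step 5: SEND seq=0 -> in-order
Step 6: SEND seq=5584 -> in-order

Answer: yes no yes yes yes yes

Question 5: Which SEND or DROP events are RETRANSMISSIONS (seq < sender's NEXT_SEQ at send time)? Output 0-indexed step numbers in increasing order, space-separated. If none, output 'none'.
Step 0: SEND seq=5000 -> fresh
Step 1: DROP seq=5116 -> fresh
Step 2: SEND seq=5291 -> fresh
Step 3: SEND seq=5116 -> retransmit
Step 4: SEND seq=5488 -> fresh
Step 5: SEND seq=0 -> fresh
Step 6: SEND seq=5584 -> fresh

Answer: 3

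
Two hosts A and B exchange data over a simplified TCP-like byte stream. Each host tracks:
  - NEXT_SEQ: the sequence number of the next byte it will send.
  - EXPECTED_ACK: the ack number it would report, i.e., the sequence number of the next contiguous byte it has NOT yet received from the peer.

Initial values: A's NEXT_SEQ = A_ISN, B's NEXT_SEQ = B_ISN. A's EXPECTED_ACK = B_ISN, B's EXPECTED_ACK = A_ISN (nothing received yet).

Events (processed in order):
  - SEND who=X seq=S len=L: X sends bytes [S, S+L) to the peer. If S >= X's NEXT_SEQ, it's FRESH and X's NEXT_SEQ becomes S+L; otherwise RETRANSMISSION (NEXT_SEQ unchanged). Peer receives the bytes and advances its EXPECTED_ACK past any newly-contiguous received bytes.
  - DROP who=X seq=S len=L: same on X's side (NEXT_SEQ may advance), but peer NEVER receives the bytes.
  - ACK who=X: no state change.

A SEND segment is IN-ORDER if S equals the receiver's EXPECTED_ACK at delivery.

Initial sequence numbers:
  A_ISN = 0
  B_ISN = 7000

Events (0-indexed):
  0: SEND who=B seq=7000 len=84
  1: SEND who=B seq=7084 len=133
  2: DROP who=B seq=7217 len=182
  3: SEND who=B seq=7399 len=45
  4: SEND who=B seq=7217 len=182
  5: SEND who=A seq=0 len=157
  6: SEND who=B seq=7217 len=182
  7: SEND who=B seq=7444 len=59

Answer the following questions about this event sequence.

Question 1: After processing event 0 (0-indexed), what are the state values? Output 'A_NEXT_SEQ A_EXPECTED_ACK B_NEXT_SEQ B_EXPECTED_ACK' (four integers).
After event 0: A_seq=0 A_ack=7084 B_seq=7084 B_ack=0

0 7084 7084 0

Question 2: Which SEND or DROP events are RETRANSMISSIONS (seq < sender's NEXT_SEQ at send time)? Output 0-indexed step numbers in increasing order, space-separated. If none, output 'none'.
Answer: 4 6

Derivation:
Step 0: SEND seq=7000 -> fresh
Step 1: SEND seq=7084 -> fresh
Step 2: DROP seq=7217 -> fresh
Step 3: SEND seq=7399 -> fresh
Step 4: SEND seq=7217 -> retransmit
Step 5: SEND seq=0 -> fresh
Step 6: SEND seq=7217 -> retransmit
Step 7: SEND seq=7444 -> fresh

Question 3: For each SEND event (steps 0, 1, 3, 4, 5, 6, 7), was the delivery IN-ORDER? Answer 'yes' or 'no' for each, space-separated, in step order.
Answer: yes yes no yes yes no yes

Derivation:
Step 0: SEND seq=7000 -> in-order
Step 1: SEND seq=7084 -> in-order
Step 3: SEND seq=7399 -> out-of-order
Step 4: SEND seq=7217 -> in-order
Step 5: SEND seq=0 -> in-order
Step 6: SEND seq=7217 -> out-of-order
Step 7: SEND seq=7444 -> in-order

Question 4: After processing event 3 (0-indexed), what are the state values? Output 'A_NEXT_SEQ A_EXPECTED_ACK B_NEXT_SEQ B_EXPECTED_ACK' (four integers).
After event 0: A_seq=0 A_ack=7084 B_seq=7084 B_ack=0
After event 1: A_seq=0 A_ack=7217 B_seq=7217 B_ack=0
After event 2: A_seq=0 A_ack=7217 B_seq=7399 B_ack=0
After event 3: A_seq=0 A_ack=7217 B_seq=7444 B_ack=0

0 7217 7444 0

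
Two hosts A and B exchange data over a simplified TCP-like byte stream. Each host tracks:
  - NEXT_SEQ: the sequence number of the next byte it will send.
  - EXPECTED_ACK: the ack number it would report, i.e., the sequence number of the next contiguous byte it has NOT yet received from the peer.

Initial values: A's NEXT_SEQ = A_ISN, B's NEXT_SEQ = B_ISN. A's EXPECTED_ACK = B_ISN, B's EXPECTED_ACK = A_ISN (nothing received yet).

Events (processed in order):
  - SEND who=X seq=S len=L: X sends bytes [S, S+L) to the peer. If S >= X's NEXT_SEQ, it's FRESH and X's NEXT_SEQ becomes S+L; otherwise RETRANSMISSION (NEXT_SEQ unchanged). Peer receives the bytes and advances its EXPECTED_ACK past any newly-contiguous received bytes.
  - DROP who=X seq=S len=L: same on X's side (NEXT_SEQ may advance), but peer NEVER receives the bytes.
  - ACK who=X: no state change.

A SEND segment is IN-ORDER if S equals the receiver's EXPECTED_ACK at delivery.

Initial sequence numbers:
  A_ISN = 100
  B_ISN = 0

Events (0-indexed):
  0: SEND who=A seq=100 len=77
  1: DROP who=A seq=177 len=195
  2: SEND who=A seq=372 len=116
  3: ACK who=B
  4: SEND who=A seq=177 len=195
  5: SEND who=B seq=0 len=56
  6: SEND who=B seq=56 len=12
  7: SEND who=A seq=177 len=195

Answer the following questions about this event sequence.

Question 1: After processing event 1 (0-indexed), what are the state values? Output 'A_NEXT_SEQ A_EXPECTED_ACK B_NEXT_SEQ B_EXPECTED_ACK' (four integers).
After event 0: A_seq=177 A_ack=0 B_seq=0 B_ack=177
After event 1: A_seq=372 A_ack=0 B_seq=0 B_ack=177

372 0 0 177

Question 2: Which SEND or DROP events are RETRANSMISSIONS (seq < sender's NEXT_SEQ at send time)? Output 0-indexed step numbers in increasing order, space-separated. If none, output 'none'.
Step 0: SEND seq=100 -> fresh
Step 1: DROP seq=177 -> fresh
Step 2: SEND seq=372 -> fresh
Step 4: SEND seq=177 -> retransmit
Step 5: SEND seq=0 -> fresh
Step 6: SEND seq=56 -> fresh
Step 7: SEND seq=177 -> retransmit

Answer: 4 7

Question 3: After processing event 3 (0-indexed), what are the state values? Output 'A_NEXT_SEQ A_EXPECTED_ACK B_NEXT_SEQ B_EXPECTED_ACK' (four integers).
After event 0: A_seq=177 A_ack=0 B_seq=0 B_ack=177
After event 1: A_seq=372 A_ack=0 B_seq=0 B_ack=177
After event 2: A_seq=488 A_ack=0 B_seq=0 B_ack=177
After event 3: A_seq=488 A_ack=0 B_seq=0 B_ack=177

488 0 0 177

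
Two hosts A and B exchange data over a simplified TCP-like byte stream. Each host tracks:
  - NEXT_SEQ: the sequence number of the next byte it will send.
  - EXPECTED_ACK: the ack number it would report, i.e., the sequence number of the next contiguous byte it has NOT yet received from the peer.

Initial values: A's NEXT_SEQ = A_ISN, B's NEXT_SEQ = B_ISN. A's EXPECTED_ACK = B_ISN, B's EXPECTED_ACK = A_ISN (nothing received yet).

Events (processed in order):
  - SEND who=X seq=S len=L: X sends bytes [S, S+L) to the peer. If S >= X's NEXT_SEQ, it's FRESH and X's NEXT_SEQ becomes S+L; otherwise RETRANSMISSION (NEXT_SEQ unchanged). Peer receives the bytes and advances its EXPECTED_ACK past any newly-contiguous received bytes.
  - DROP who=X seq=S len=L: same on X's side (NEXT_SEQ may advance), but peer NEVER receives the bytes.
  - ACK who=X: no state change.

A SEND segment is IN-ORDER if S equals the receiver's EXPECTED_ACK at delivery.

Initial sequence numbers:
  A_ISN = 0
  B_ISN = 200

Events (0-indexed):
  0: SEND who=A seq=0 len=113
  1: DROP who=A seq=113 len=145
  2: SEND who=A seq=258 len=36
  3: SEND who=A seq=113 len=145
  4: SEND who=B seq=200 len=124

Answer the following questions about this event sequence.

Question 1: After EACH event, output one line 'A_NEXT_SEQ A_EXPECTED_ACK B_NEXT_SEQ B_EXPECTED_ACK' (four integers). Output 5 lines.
113 200 200 113
258 200 200 113
294 200 200 113
294 200 200 294
294 324 324 294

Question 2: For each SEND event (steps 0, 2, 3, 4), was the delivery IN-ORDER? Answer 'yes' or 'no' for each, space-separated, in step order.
Answer: yes no yes yes

Derivation:
Step 0: SEND seq=0 -> in-order
Step 2: SEND seq=258 -> out-of-order
Step 3: SEND seq=113 -> in-order
Step 4: SEND seq=200 -> in-order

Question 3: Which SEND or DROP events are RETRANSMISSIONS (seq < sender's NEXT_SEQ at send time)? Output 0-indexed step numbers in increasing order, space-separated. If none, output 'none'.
Step 0: SEND seq=0 -> fresh
Step 1: DROP seq=113 -> fresh
Step 2: SEND seq=258 -> fresh
Step 3: SEND seq=113 -> retransmit
Step 4: SEND seq=200 -> fresh

Answer: 3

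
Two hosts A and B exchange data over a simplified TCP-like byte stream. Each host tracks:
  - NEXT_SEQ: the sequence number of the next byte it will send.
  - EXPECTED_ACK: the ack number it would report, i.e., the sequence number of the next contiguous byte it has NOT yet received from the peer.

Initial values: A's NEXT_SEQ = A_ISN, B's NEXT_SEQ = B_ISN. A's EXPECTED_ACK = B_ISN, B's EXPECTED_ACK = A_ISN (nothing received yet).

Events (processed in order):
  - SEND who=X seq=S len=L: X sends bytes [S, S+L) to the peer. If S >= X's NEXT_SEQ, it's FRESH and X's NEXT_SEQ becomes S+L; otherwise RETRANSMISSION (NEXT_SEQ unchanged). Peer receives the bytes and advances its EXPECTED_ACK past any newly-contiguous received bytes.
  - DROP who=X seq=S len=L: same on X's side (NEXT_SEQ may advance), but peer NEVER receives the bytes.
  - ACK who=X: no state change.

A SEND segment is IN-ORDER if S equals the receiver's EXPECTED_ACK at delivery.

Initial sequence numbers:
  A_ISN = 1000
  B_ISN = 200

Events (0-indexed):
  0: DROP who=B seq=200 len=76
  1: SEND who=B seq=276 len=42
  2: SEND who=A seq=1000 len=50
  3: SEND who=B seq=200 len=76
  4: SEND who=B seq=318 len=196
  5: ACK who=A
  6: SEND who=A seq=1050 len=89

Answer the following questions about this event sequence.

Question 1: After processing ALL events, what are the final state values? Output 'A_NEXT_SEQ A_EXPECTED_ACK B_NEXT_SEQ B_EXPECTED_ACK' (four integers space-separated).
After event 0: A_seq=1000 A_ack=200 B_seq=276 B_ack=1000
After event 1: A_seq=1000 A_ack=200 B_seq=318 B_ack=1000
After event 2: A_seq=1050 A_ack=200 B_seq=318 B_ack=1050
After event 3: A_seq=1050 A_ack=318 B_seq=318 B_ack=1050
After event 4: A_seq=1050 A_ack=514 B_seq=514 B_ack=1050
After event 5: A_seq=1050 A_ack=514 B_seq=514 B_ack=1050
After event 6: A_seq=1139 A_ack=514 B_seq=514 B_ack=1139

Answer: 1139 514 514 1139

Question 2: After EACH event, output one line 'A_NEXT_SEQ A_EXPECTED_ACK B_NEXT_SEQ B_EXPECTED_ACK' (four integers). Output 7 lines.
1000 200 276 1000
1000 200 318 1000
1050 200 318 1050
1050 318 318 1050
1050 514 514 1050
1050 514 514 1050
1139 514 514 1139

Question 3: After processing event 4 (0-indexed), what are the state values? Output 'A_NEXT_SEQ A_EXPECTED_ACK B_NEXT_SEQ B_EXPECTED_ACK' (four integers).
After event 0: A_seq=1000 A_ack=200 B_seq=276 B_ack=1000
After event 1: A_seq=1000 A_ack=200 B_seq=318 B_ack=1000
After event 2: A_seq=1050 A_ack=200 B_seq=318 B_ack=1050
After event 3: A_seq=1050 A_ack=318 B_seq=318 B_ack=1050
After event 4: A_seq=1050 A_ack=514 B_seq=514 B_ack=1050

1050 514 514 1050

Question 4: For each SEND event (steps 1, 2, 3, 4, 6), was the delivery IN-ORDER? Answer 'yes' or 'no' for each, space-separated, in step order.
Step 1: SEND seq=276 -> out-of-order
Step 2: SEND seq=1000 -> in-order
Step 3: SEND seq=200 -> in-order
Step 4: SEND seq=318 -> in-order
Step 6: SEND seq=1050 -> in-order

Answer: no yes yes yes yes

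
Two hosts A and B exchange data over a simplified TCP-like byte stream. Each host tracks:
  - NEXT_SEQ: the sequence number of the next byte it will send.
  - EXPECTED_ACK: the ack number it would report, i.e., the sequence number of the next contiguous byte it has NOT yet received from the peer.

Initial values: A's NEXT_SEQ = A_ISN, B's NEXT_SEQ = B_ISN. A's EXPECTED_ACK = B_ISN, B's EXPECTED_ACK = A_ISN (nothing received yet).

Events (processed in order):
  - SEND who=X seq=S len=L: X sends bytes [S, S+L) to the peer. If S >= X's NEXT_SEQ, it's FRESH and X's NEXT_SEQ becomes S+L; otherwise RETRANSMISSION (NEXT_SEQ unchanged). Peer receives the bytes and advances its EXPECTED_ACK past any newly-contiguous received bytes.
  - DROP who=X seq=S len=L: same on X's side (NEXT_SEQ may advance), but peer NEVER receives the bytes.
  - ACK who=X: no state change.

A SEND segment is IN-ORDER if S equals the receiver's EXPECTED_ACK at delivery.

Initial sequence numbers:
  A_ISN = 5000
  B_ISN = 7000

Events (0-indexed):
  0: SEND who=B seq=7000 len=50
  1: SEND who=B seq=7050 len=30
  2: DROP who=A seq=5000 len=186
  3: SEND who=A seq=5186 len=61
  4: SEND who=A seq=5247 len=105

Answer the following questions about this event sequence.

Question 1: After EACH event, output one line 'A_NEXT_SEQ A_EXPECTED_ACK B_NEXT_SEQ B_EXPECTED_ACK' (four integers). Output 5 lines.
5000 7050 7050 5000
5000 7080 7080 5000
5186 7080 7080 5000
5247 7080 7080 5000
5352 7080 7080 5000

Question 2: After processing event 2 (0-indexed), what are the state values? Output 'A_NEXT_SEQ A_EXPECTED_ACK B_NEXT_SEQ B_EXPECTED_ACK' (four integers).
After event 0: A_seq=5000 A_ack=7050 B_seq=7050 B_ack=5000
After event 1: A_seq=5000 A_ack=7080 B_seq=7080 B_ack=5000
After event 2: A_seq=5186 A_ack=7080 B_seq=7080 B_ack=5000

5186 7080 7080 5000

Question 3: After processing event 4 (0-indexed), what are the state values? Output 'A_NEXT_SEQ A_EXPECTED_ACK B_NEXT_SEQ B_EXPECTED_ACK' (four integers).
After event 0: A_seq=5000 A_ack=7050 B_seq=7050 B_ack=5000
After event 1: A_seq=5000 A_ack=7080 B_seq=7080 B_ack=5000
After event 2: A_seq=5186 A_ack=7080 B_seq=7080 B_ack=5000
After event 3: A_seq=5247 A_ack=7080 B_seq=7080 B_ack=5000
After event 4: A_seq=5352 A_ack=7080 B_seq=7080 B_ack=5000

5352 7080 7080 5000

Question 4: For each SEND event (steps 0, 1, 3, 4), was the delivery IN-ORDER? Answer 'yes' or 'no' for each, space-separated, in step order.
Answer: yes yes no no

Derivation:
Step 0: SEND seq=7000 -> in-order
Step 1: SEND seq=7050 -> in-order
Step 3: SEND seq=5186 -> out-of-order
Step 4: SEND seq=5247 -> out-of-order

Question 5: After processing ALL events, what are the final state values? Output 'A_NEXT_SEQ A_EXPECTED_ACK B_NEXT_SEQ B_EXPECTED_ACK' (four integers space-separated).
Answer: 5352 7080 7080 5000

Derivation:
After event 0: A_seq=5000 A_ack=7050 B_seq=7050 B_ack=5000
After event 1: A_seq=5000 A_ack=7080 B_seq=7080 B_ack=5000
After event 2: A_seq=5186 A_ack=7080 B_seq=7080 B_ack=5000
After event 3: A_seq=5247 A_ack=7080 B_seq=7080 B_ack=5000
After event 4: A_seq=5352 A_ack=7080 B_seq=7080 B_ack=5000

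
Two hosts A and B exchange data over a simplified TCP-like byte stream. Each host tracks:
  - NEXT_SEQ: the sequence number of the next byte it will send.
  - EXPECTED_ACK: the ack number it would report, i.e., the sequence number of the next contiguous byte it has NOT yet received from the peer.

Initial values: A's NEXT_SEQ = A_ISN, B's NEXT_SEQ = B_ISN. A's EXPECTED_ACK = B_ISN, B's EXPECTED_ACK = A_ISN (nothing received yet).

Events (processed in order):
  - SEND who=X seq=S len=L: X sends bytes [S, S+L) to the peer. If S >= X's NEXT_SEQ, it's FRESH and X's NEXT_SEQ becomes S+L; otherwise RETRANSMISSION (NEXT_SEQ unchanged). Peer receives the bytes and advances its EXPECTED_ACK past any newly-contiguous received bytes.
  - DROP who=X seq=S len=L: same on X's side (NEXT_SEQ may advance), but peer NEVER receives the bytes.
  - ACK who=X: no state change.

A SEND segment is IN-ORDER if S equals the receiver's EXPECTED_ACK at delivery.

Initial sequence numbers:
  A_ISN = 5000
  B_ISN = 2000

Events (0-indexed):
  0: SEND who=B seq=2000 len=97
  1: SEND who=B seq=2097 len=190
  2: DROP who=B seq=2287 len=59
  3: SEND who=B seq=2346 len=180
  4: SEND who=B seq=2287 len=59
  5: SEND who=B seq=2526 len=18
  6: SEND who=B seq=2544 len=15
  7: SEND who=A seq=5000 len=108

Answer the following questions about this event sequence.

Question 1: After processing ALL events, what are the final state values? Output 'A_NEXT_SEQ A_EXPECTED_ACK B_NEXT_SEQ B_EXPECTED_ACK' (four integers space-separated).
After event 0: A_seq=5000 A_ack=2097 B_seq=2097 B_ack=5000
After event 1: A_seq=5000 A_ack=2287 B_seq=2287 B_ack=5000
After event 2: A_seq=5000 A_ack=2287 B_seq=2346 B_ack=5000
After event 3: A_seq=5000 A_ack=2287 B_seq=2526 B_ack=5000
After event 4: A_seq=5000 A_ack=2526 B_seq=2526 B_ack=5000
After event 5: A_seq=5000 A_ack=2544 B_seq=2544 B_ack=5000
After event 6: A_seq=5000 A_ack=2559 B_seq=2559 B_ack=5000
After event 7: A_seq=5108 A_ack=2559 B_seq=2559 B_ack=5108

Answer: 5108 2559 2559 5108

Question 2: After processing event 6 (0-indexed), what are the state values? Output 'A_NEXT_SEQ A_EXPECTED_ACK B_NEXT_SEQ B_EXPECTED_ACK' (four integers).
After event 0: A_seq=5000 A_ack=2097 B_seq=2097 B_ack=5000
After event 1: A_seq=5000 A_ack=2287 B_seq=2287 B_ack=5000
After event 2: A_seq=5000 A_ack=2287 B_seq=2346 B_ack=5000
After event 3: A_seq=5000 A_ack=2287 B_seq=2526 B_ack=5000
After event 4: A_seq=5000 A_ack=2526 B_seq=2526 B_ack=5000
After event 5: A_seq=5000 A_ack=2544 B_seq=2544 B_ack=5000
After event 6: A_seq=5000 A_ack=2559 B_seq=2559 B_ack=5000

5000 2559 2559 5000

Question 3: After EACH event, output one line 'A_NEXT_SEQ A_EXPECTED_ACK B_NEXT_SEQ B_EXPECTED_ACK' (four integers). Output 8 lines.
5000 2097 2097 5000
5000 2287 2287 5000
5000 2287 2346 5000
5000 2287 2526 5000
5000 2526 2526 5000
5000 2544 2544 5000
5000 2559 2559 5000
5108 2559 2559 5108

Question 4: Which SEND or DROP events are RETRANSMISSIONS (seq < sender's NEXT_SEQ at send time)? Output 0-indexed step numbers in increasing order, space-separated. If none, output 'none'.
Answer: 4

Derivation:
Step 0: SEND seq=2000 -> fresh
Step 1: SEND seq=2097 -> fresh
Step 2: DROP seq=2287 -> fresh
Step 3: SEND seq=2346 -> fresh
Step 4: SEND seq=2287 -> retransmit
Step 5: SEND seq=2526 -> fresh
Step 6: SEND seq=2544 -> fresh
Step 7: SEND seq=5000 -> fresh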